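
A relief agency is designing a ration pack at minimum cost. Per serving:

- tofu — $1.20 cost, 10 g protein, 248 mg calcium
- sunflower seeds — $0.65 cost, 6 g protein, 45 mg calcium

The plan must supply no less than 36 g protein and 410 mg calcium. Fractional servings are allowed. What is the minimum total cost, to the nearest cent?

For a min-cost LP with two ≥-constraints, a basic feasible solution has at most two positive variables.
tofu only: max(36/10, 410/248) = 3.6 servings → $4.32.
sunflower seeds only: max(36/6, 410/45) = 9.111 servings → $5.92.
tofu + sunflower seeds with both tight: 0.8092 servings and 4.651 servings → $3.99.
The minimum over all feasible corners is $3.99.

$3.99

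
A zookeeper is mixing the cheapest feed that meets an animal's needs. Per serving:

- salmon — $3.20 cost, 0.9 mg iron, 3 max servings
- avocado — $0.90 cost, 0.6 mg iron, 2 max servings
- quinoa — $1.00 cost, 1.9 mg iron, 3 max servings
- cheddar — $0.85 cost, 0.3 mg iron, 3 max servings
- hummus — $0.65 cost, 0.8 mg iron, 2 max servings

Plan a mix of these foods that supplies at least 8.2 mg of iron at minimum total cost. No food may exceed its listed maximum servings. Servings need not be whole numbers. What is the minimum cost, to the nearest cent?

Cost per mg of iron: quinoa $0.5263, hummus $0.8125, avocado $1.5000, cheddar $2.8333, salmon $3.5556.
Take 3 servings of quinoa: +5.7 mg iron for $3.00 (total $3.00, still need 2.5 mg).
Take 2 servings of hummus: +1.6 mg iron for $1.30 (total $4.30, still need 0.9 mg).
Take 1.5 servings of avocado: +0.9 mg iron for $1.35 (total $5.65, still need 0.0 mg).
Greedy by cheapest-per-mg is optimal for a single linear constraint, so the minimum cost is $5.65.

$5.65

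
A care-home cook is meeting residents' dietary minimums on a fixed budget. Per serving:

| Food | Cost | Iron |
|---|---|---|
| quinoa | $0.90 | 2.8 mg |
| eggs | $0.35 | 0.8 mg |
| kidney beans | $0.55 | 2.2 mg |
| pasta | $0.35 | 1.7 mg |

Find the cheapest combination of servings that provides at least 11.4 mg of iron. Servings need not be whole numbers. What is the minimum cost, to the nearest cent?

Cost per mg of iron: pasta $0.2059, kidney beans $0.2500, quinoa $0.3214, eggs $0.4375.
With no serving limits, use only pasta: 11.4 mg / 1.7 mg = 6.706 servings × $0.35 = $2.35.

$2.35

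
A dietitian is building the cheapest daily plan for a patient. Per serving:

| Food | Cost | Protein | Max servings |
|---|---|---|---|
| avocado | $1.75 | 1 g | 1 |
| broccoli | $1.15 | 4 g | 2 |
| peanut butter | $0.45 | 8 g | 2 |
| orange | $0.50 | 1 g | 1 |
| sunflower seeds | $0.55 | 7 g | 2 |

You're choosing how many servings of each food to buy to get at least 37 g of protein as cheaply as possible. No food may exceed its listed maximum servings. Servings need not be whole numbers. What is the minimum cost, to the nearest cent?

Cost per g of protein: peanut butter $0.0563, sunflower seeds $0.0786, broccoli $0.2875, orange $0.5000, avocado $1.7500.
Take 2 servings of peanut butter: +16.0 g protein for $0.90 (total $0.90, still need 21.0 g).
Take 2 servings of sunflower seeds: +14.0 g protein for $1.10 (total $2.00, still need 7.0 g).
Take 1.75 servings of broccoli: +7.0 g protein for $2.01 (total $4.01, still need 0.0 g).
Filling from the cheapest source first is optimal under one linear minimum: $4.01.

$4.01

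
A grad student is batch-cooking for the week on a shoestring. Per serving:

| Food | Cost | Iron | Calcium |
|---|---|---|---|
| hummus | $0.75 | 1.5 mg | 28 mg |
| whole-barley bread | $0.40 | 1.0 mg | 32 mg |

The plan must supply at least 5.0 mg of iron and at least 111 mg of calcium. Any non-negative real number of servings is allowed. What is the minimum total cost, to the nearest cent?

$2.00

For a min-cost LP with two ≥-constraints, a basic feasible solution has at most two positive variables.
hummus only: max(5.0/1.5, 111/28) = 3.964 servings → $2.97.
whole-barley bread only: max(5.0/1.0, 111/32) = 5 servings → $2.00.
hummus + whole-barley bread with both tight: 2.45 servings and 1.325 servings → $2.37.
So the least-cost plan costs $2.00.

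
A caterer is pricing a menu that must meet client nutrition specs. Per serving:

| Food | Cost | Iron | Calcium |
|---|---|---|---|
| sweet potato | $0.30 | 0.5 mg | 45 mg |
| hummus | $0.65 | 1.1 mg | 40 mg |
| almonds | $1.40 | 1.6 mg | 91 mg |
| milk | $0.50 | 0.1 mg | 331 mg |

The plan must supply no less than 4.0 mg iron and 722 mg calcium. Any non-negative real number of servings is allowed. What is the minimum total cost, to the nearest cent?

$2.89

A basic optimal solution has at most two foods positive. Try each food alone and each pair with both targets met exactly.
sweet potato only: max(4.0/0.5, 722/45) = 16.04 servings → $4.81.
hummus only: max(4.0/1.1, 722/40) = 18.05 servings → $11.73.
almonds only: max(4.0/1.6, 722/91) = 7.934 servings → $11.11.
milk only: max(4.0/0.1, 722/331) = 40 servings → $20.00.
sweet potato + hummus: intersection lies outside the first quadrant.
sweet potato + almonds: intersection lies outside the first quadrant.
sweet potato + milk with both tight: 7.775 servings and 1.124 servings → $2.89.
hummus + almonds: intersection lies outside the first quadrant.
hummus + milk with both tight: 3.476 servings and 1.761 servings → $3.14.
almonds + milk with both tight: 2.405 servings and 1.52 servings → $4.13.
Cheapest feasible corner: $2.89.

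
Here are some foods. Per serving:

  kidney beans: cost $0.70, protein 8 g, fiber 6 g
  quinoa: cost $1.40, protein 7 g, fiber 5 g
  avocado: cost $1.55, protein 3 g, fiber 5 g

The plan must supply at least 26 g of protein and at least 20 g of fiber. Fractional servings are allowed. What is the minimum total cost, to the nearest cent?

$2.33

A basic optimal solution has at most two foods positive. Try each food alone and each pair with both targets met exactly.
kidney beans only: max(26/8, 20/6) = 3.333 servings → $2.33.
quinoa only: max(26/7, 20/5) = 4 servings → $5.60.
avocado only: max(26/3, 20/5) = 8.667 servings → $13.43.
kidney beans + quinoa: intersection lies outside the first quadrant.
kidney beans + avocado with both tight: 3.182 servings and 0.1818 servings → $2.51.
quinoa + avocado with both tight: 3.5 servings and 0.5 servings → $5.67.
The minimum over all feasible corners is $2.33.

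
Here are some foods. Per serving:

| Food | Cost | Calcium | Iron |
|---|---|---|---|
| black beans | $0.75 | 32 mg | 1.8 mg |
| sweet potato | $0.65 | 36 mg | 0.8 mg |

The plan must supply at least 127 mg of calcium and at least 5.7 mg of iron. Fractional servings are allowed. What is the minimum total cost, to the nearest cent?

For a min-cost LP with two ≥-constraints, a basic feasible solution has at most two positive variables.
black beans only: max(127/32, 5.7/1.8) = 3.969 servings → $2.98.
sweet potato only: max(127/36, 5.7/0.8) = 7.125 servings → $4.63.
black beans + sweet potato with both tight: 2.643 servings and 1.179 servings → $2.75.
So the least-cost plan costs $2.75.

$2.75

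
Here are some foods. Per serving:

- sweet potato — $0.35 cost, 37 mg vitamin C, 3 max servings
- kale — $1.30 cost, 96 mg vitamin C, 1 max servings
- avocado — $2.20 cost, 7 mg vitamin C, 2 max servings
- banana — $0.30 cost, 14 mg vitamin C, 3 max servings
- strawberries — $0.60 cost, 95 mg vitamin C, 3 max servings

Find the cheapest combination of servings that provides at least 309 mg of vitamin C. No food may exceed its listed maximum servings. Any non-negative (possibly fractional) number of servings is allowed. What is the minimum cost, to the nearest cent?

Cost per mg of vitamin C: strawberries $0.0063, sweet potato $0.0095, kale $0.0135, banana $0.0214, avocado $0.3143.
Take 3 servings of strawberries: +285.0 mg vitamin C for $1.80 (total $1.80, still need 24.0 mg).
Take 0.6486 servings of sweet potato: +24.0 mg vitamin C for $0.23 (total $2.03, still need 0.0 mg).
Greedy by cheapest-per-mg is optimal for a single linear constraint, so the minimum cost is $2.03.

$2.03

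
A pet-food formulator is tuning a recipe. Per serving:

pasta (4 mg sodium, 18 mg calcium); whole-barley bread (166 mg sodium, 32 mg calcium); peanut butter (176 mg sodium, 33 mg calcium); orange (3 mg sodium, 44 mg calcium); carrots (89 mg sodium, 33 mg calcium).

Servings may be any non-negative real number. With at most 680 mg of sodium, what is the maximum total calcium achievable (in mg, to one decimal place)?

9973.3 mg

Calcium per mg sodium: orange 14.67, pasta 4.5, carrots 0.3708, whole-barley bread 0.1928, peanut butter 0.1875.
With no serving limits, spend the whole sodium allowance on orange: 680 mg / 3 mg × 44 mg = 9973.3 mg.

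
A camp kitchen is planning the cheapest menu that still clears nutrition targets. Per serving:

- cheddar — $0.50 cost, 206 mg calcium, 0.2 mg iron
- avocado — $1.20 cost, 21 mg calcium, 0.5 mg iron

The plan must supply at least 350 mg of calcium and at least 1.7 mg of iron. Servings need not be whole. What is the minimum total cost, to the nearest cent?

cheddar only: max(350/206, 1.7/0.2) = 8.5 servings → $4.25.
avocado only: max(350/21, 1.7/0.5) = 16.67 servings → $20.00.
cheddar + avocado with both tight: 1.41 servings and 2.836 servings → $4.11.
Cheapest feasible corner: $4.11.

$4.11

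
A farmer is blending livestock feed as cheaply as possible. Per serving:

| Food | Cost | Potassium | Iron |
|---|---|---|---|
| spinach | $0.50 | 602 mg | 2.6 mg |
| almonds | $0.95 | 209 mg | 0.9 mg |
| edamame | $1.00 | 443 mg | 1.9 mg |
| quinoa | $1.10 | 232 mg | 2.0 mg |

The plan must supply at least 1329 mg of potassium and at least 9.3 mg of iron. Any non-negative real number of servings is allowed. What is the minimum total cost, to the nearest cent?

Compare the cost at each extreme point of the feasible region.
spinach only: max(1329/602, 9.3/2.6) = 3.577 servings → $1.79.
almonds only: max(1329/209, 9.3/0.9) = 10.33 servings → $9.82.
edamame only: max(1329/443, 9.3/1.9) = 4.895 servings → $4.89.
quinoa only: max(1329/232, 9.3/2.0) = 5.728 servings → $6.30.
spinach + almonds with both targets exact would need a negative amount; discard.
spinach + edamame: intersection lies outside the first quadrant.
spinach + quinoa with both tight: 0.8329 servings and 3.567 servings → $4.34.
almonds + edamame: the both-tight solution has a negative serving — not a feasible corner.
almonds + quinoa with both tight: 2.392 servings and 3.574 servings → $6.20.
edamame + quinoa with both tight: 1.124 servings and 3.582 servings → $5.06.
The minimum over all feasible corners is $1.79.

$1.79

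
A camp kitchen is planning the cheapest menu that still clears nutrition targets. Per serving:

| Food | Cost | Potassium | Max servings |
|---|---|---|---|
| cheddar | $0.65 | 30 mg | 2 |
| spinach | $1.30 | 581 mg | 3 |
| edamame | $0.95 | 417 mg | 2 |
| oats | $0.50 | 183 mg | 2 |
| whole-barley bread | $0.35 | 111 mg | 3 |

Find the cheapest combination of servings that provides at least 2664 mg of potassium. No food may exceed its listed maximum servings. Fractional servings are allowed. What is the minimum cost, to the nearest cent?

Cost per mg of potassium: spinach $0.0022, edamame $0.0023, oats $0.0027, whole-barley bread $0.0032, cheddar $0.0217.
Take 3 servings of spinach: +1743.0 mg potassium for $3.90 (total $3.90, still need 921.0 mg).
Take 2 servings of edamame: +834.0 mg potassium for $1.90 (total $5.80, still need 87.0 mg).
Take 0.4754 servings of oats: +87.0 mg potassium for $0.24 (total $6.04, still need 0.0 mg).
Filling from the cheapest source first is optimal under one linear minimum: $6.04.

$6.04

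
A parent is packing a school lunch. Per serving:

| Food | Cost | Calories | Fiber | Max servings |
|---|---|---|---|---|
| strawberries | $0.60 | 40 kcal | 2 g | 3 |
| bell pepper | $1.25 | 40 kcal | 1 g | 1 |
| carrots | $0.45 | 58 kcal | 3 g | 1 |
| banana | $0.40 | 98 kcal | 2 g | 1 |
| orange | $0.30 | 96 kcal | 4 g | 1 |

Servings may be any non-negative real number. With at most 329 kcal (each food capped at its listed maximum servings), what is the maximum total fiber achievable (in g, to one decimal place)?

14.3 g

Fiber per kcal: carrots 0.05172, strawberries 0.05, orange 0.04167, bell pepper 0.025, banana 0.02041.
Take 1 serving of carrots: uses 58 kcal, +3.0 g fiber (running total 3.0 g).
Take 3 servings of strawberries: uses 120 kcal, +6.0 g fiber (running total 9.0 g).
Take 1 serving of orange: uses 96 kcal, +4.0 g fiber (running total 13.0 g).
Take 1 serving of bell pepper: uses 40 kcal, +1.0 g fiber (running total 14.0 g).
Take 0.1531 servings of banana: uses 15 kcal, +0.3 g fiber (running total 14.3 g).
Filling greedily by fiber-per-kcal is optimal for one linear limit, giving 14.3 g.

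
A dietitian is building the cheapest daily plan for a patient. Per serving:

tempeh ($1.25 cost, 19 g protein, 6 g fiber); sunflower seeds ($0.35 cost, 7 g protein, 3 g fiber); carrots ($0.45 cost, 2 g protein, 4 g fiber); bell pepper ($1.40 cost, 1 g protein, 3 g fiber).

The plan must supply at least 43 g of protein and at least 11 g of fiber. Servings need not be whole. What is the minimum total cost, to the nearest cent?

$2.15

A basic optimal solution has at most two foods positive. Try each food alone and each pair with both targets met exactly.
tempeh only: max(43/19, 11/6) = 2.263 servings → $2.83.
sunflower seeds only: max(43/7, 11/3) = 6.143 servings → $2.15.
carrots only: max(43/2, 11/4) = 21.5 servings → $9.68.
bell pepper only: max(43/1, 11/3) = 43 servings → $60.20.
tempeh + sunflower seeds: intersection lies outside the first quadrant.
tempeh + carrots with both targets exact would need a negative amount; discard.
tempeh + bell pepper: the both-tight solution has a negative serving — not a feasible corner.
sunflower seeds + carrots: intersection lies outside the first quadrant.
sunflower seeds + bell pepper: intersection lies outside the first quadrant.
carrots + bell pepper: the both-tight solution has a negative serving — not a feasible corner.
Cheapest feasible corner: $2.15.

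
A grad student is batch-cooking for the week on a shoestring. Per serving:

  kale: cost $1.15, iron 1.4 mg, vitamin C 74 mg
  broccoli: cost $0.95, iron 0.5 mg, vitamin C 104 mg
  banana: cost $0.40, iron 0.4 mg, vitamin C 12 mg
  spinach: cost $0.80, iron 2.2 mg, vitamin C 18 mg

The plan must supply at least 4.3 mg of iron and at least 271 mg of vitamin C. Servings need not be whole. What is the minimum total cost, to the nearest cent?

At the optimum either one food covers both requirements or two foods hit both targets exactly; no other combination can be cheaper.
kale only: max(4.3/1.4, 271/74) = 3.662 servings → $4.21.
broccoli only: max(4.3/0.5, 271/104) = 8.6 servings → $8.17.
banana only: max(4.3/0.4, 271/12) = 22.58 servings → $9.03.
spinach only: max(4.3/2.2, 271/18) = 15.06 servings → $12.04.
kale + broccoli with both tight: 2.87 servings and 0.5635 servings → $3.84.
kale + banana with both targets exact would need a negative amount; discard.
kale + spinach with both targets exact would need a negative amount; discard.
broccoli + banana with both tight: 1.596 servings and 8.756 servings → $5.02.
broccoli + spinach with both tight: 2.36 servings and 1.418 servings → $3.38.
banana + spinach: intersection lies outside the first quadrant.
So the least-cost plan costs $3.38.

$3.38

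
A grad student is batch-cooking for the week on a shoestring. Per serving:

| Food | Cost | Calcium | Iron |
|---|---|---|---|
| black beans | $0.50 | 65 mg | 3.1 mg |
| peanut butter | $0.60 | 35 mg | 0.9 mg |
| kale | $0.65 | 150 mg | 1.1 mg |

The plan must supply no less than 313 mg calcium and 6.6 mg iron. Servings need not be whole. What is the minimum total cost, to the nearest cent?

With two linear requirements the optimum uses one or two foods; enumerate the corners.
black beans only: max(313/65, 6.6/3.1) = 4.815 servings → $2.41.
peanut butter only: max(313/35, 6.6/0.9) = 8.943 servings → $5.37.
kale only: max(313/150, 6.6/1.1) = 6 servings → $3.90.
black beans + peanut butter: intersection lies outside the first quadrant.
black beans + kale with both tight: 1.641 servings and 1.376 servings → $1.71.
peanut butter + kale with both tight: 6.691 servings and 0.5254 servings → $4.36.
So the least-cost plan costs $1.71.

$1.71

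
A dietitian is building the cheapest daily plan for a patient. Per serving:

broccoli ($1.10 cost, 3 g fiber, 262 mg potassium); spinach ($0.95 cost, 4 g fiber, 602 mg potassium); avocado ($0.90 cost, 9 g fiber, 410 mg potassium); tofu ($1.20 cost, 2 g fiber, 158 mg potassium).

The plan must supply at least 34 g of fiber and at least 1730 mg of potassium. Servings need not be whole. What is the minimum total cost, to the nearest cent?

$3.64

This is a tiny linear program; its minimum lies at a vertex of the feasible set. List the vertices and price them.
broccoli only: max(34/3, 1730/262) = 11.33 servings → $12.47.
spinach only: max(34/4, 1730/602) = 8.5 servings → $8.07.
avocado only: max(34/9, 1730/410) = 4.22 servings → $3.80.
tofu only: max(34/2, 1730/158) = 17 servings → $20.40.
broccoli + spinach: the both-tight solution has a negative serving — not a feasible corner.
broccoli + avocado with both tight: 1.445 servings and 3.296 servings → $4.56.
broccoli + tofu: the both-tight solution has a negative serving — not a feasible corner.
spinach + avocado with both tight: 0.4314 servings and 3.586 servings → $3.64.
spinach + tofu: intersection lies outside the first quadrant.
avocado + tofu with both tight: 3.176 servings and 2.708 servings → $6.11.
The minimum over all feasible corners is $3.64.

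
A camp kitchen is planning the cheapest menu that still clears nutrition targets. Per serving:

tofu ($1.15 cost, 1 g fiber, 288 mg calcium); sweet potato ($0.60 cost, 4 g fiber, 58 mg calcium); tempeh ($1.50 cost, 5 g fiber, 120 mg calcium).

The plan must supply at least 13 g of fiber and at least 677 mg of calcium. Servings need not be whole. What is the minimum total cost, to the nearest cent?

$3.74

A basic optimal solution has at most two foods positive. Try each food alone and each pair with both targets met exactly.
tofu only: max(13/1, 677/288) = 13 servings → $14.95.
sweet potato only: max(13/4, 677/58) = 11.67 servings → $7.00.
tempeh only: max(13/5, 677/120) = 5.642 servings → $8.46.
tofu + sweet potato with both tight: 1.786 servings and 2.803 servings → $3.74.
tofu + tempeh with both tight: 1.383 servings and 2.323 servings → $5.08.
sweet potato + tempeh: intersection lies outside the first quadrant.
So the least-cost plan costs $3.74.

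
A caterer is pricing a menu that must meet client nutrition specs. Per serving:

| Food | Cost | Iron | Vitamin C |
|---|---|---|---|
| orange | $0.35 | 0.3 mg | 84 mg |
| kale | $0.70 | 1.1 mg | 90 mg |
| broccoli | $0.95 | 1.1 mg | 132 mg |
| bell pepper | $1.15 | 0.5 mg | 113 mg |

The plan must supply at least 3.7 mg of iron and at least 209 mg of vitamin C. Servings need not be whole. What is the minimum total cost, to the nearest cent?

orange only: max(3.7/0.3, 209/84) = 12.33 servings → $4.32.
kale only: max(3.7/1.1, 209/90) = 3.364 servings → $2.35.
broccoli only: max(3.7/1.1, 209/132) = 3.364 servings → $3.20.
bell pepper only: max(3.7/0.5, 209/113) = 7.4 servings → $8.51.
orange + kale: intersection lies outside the first quadrant.
orange + broccoli: intersection lies outside the first quadrant.
orange + bell pepper: intersection lies outside the first quadrant.
kale + broccoli with both targets exact would need a negative amount; discard.
kale + bell pepper with both targets exact would need a negative amount; discard.
broccoli + bell pepper with both targets exact would need a negative amount; discard.
So the least-cost plan costs $2.35.

$2.35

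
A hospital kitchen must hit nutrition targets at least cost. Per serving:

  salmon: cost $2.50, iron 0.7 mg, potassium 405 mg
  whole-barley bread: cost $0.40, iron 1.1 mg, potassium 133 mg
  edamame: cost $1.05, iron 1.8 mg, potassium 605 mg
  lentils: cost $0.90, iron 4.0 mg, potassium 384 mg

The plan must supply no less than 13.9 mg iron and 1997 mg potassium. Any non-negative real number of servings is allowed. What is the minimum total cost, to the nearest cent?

For a min-cost LP with two ≥-constraints, a basic feasible solution has at most two positive variables.
salmon only: max(13.9/0.7, 1997/405) = 19.86 servings → $49.64.
whole-barley bread only: max(13.9/1.1, 1997/133) = 15.02 servings → $6.01.
edamame only: max(13.9/1.8, 1997/605) = 7.722 servings → $8.11.
lentils only: max(13.9/4.0, 1997/384) = 5.201 servings → $4.68.
salmon + whole-barley bread with both tight: 0.9875 servings and 12.01 servings → $7.27.
salmon + edamame with both targets exact would need a negative amount; discard.
salmon + lentils with both tight: 1.962 servings and 3.132 servings → $7.72.
whole-barley bread + edamame with both tight: 11.3 servings and 0.8167 servings → $5.38.
whole-barley bread + lentils: the both-tight solution has a negative serving — not a feasible corner.
edamame + lentils with both tight: 1.533 servings and 2.785 servings → $4.12.
The minimum over all feasible corners is $4.12.

$4.12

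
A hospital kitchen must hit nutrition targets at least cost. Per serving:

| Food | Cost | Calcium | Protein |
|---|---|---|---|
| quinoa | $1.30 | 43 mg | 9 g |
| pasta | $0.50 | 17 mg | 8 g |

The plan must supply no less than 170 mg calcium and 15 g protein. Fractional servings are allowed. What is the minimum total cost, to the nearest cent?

$5.00

A basic optimal solution has at most two foods positive. Try each food alone and each pair with both targets met exactly.
quinoa only: max(170/43, 15/9) = 3.953 servings → $5.14.
pasta only: max(170/17, 15/8) = 10 servings → $5.00.
quinoa + pasta: the both-tight solution has a negative serving — not a feasible corner.
So the least-cost plan costs $5.00.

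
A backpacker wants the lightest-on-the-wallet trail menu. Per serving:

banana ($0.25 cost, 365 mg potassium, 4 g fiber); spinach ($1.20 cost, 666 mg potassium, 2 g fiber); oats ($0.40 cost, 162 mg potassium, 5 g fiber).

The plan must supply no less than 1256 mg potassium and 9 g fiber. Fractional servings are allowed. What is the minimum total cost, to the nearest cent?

$0.86

This is a tiny linear program; its minimum lies at a vertex of the feasible set. List the vertices and price them.
banana only: max(1256/365, 9/4) = 3.441 servings → $0.86.
spinach only: max(1256/666, 9/2) = 4.5 servings → $5.40.
oats only: max(1256/162, 9/5) = 7.753 servings → $3.10.
banana + spinach with both tight: 1.8 servings and 0.8992 servings → $1.53.
banana + oats: intersection lies outside the first quadrant.
spinach + oats with both tight: 1.604 servings and 1.158 servings → $2.39.
The minimum over all feasible corners is $0.86.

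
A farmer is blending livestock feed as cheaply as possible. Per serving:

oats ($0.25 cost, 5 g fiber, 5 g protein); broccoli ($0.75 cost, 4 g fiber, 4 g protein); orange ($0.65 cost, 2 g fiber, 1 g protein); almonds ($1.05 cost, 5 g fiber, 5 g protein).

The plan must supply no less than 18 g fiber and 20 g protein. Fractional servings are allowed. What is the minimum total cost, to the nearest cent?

$1.00

Compare the cost at each extreme point of the feasible region.
oats only: max(18/5, 20/5) = 4 servings → $1.00.
broccoli only: max(18/4, 20/4) = 5 servings → $3.75.
orange only: max(18/2, 20/1) = 20 servings → $13.00.
almonds only: max(18/5, 20/5) = 4 servings → $4.20.
oats + broccoli (both tight): parallel constraints — no distinct corner.
oats + orange: intersection lies outside the first quadrant.
oats + almonds (both tight): parallel constraints — no distinct corner.
broccoli + orange: intersection lies outside the first quadrant.
broccoli + almonds (both tight): parallel constraints — no distinct corner.
orange + almonds with both targets exact would need a negative amount; discard.
The minimum over all feasible corners is $1.00.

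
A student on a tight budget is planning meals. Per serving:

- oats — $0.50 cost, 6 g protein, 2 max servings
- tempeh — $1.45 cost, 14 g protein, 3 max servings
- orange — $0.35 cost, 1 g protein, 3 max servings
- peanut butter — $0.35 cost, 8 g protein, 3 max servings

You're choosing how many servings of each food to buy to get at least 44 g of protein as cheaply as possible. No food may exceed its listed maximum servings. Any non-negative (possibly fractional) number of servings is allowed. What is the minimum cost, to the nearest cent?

Cost per g of protein: peanut butter $0.0437, oats $0.0833, tempeh $0.1036, orange $0.3500.
Take 3 servings of peanut butter: +24.0 g protein for $1.05 (total $1.05, still need 20.0 g).
Take 2 servings of oats: +12.0 g protein for $1.00 (total $2.05, still need 8.0 g).
Take 0.5714 servings of tempeh: +8.0 g protein for $0.83 (total $2.88, still need 0.0 g).
Greedy by cheapest-per-g is optimal for a single linear constraint, so the minimum cost is $2.88.

$2.88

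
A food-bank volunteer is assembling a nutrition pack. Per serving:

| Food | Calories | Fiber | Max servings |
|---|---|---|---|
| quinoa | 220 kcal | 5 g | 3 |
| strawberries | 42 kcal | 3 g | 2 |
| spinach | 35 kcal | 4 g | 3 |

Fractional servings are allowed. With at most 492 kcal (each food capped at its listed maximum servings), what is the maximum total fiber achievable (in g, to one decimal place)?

Fiber per kcal: spinach 0.1143, strawberries 0.07143, quinoa 0.02273.
Take 3 servings of spinach: uses 105 kcal, +12.0 g fiber (running total 12.0 g).
Take 2 servings of strawberries: uses 84 kcal, +6.0 g fiber (running total 18.0 g).
Take 1.377 servings of quinoa: uses 303 kcal, +6.9 g fiber (running total 24.9 g).
Greedy by best ratio exhausts the calories allowance optimally: 24.9 g.

24.9 g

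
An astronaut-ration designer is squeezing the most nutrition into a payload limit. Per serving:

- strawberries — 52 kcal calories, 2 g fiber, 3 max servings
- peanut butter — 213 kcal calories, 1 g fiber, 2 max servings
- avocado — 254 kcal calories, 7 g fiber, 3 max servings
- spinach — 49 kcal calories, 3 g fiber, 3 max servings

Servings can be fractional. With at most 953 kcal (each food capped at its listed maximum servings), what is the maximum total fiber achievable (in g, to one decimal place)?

32.9 g

Fiber per kcal: spinach 0.06122, strawberries 0.03846, avocado 0.02756, peanut butter 0.004695.
Take 3 servings of spinach: uses 147 kcal, +9.0 g fiber (running total 9.0 g).
Take 3 servings of strawberries: uses 156 kcal, +6.0 g fiber (running total 15.0 g).
Take 2.559 servings of avocado: uses 650 kcal, +17.9 g fiber (running total 32.9 g).
Filling greedily by fiber-per-kcal is optimal for one linear limit, giving 32.9 g.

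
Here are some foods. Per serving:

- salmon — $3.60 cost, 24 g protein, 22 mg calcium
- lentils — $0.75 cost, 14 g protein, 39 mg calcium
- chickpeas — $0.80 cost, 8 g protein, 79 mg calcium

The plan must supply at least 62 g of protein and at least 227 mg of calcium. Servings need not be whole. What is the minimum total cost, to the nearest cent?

This is a tiny linear program; its minimum lies at a vertex of the feasible set. List the vertices and price them.
salmon only: max(62/24, 227/22) = 10.32 servings → $37.15.
lentils only: max(62/14, 227/39) = 5.821 servings → $4.37.
chickpeas only: max(62/8, 227/79) = 7.75 servings → $6.20.
salmon + lentils: intersection lies outside the first quadrant.
salmon + chickpeas with both tight: 1.792 servings and 2.374 servings → $8.35.
lentils + chickpeas with both tight: 3.882 servings and 0.9572 servings → $3.68.
The minimum over all feasible corners is $3.68.

$3.68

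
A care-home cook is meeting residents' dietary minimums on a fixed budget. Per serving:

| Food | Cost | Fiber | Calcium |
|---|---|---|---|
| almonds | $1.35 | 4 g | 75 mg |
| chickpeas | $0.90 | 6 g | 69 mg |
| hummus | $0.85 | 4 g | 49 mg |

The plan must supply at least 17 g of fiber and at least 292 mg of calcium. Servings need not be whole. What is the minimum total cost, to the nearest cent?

The cheapest plan sits at a corner of the feasible region — with two constraints it uses at most two foods.
almonds only: max(17/4, 292/75) = 4.25 servings → $5.74.
chickpeas only: max(17/6, 292/69) = 4.232 servings → $3.81.
hummus only: max(17/4, 292/49) = 5.959 servings → $5.07.
almonds + chickpeas with both tight: 3.328 servings and 0.6149 servings → $5.05.
almonds + hummus with both tight: 3.221 servings and 1.029 servings → $5.22.
chickpeas + hummus: intersection lies outside the first quadrant.
So the least-cost plan costs $3.81.

$3.81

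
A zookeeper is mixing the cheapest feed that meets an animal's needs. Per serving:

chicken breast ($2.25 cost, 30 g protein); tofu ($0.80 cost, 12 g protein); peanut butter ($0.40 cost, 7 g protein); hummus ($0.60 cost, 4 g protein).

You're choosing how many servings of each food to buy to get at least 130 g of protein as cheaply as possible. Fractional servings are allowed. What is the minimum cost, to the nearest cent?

$7.43

Cost per g of protein: peanut butter $0.0571, tofu $0.0667, chicken breast $0.0750, hummus $0.1500.
With no serving limits, use only peanut butter: 130 g / 7 g = 18.57 servings × $0.40 = $7.43.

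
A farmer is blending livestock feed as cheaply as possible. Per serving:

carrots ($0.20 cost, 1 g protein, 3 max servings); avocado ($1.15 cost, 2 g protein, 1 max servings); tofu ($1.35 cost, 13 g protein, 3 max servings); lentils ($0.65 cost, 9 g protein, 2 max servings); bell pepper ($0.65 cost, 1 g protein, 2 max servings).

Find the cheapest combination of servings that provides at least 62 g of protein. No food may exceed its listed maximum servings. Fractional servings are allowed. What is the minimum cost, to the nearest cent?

Cost per g of protein: lentils $0.0722, tofu $0.1038, carrots $0.2000, avocado $0.5750, bell pepper $0.6500.
Take 2 servings of lentils: +18.0 g protein for $1.30 (total $1.30, still need 44.0 g).
Take 3 servings of tofu: +39.0 g protein for $4.05 (total $5.35, still need 5.0 g).
Take 3 servings of carrots: +3.0 g protein for $0.60 (total $5.95, still need 2.0 g).
Take 1 serving of avocado: +2.0 g protein for $1.15 (total $7.10, still need 0.0 g).
Filling from the cheapest source first is optimal under one linear minimum: $7.10.

$7.10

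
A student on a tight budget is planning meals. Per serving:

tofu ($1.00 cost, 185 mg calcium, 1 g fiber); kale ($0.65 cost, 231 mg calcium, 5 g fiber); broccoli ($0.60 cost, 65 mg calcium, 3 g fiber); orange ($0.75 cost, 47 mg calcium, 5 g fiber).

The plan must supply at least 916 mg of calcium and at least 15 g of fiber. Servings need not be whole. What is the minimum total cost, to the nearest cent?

This is a tiny linear program; its minimum lies at a vertex of the feasible set. List the vertices and price them.
tofu only: max(916/185, 15/1) = 15 servings → $15.00.
kale only: max(916/231, 15/5) = 3.965 servings → $2.58.
broccoli only: max(916/65, 15/3) = 14.09 servings → $8.46.
orange only: max(916/47, 15/5) = 19.49 servings → $14.62.
tofu + kale with both tight: 1.607 servings and 2.679 servings → $3.35.
tofu + broccoli with both tight: 3.618 servings and 3.794 servings → $5.89.
tofu + orange with both tight: 4.413 servings and 2.117 servings → $6.00.
kale + broccoli: the both-tight solution has a negative serving — not a feasible corner.
kale + orange: intersection lies outside the first quadrant.
broccoli + orange: the both-tight solution has a negative serving — not a feasible corner.
The minimum over all feasible corners is $2.58.

$2.58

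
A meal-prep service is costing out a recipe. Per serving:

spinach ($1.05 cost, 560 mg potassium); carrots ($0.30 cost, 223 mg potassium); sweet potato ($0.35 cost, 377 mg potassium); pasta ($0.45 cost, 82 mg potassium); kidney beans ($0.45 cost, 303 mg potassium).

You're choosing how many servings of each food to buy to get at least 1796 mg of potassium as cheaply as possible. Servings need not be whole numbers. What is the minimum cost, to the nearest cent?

$1.67

Cost per mg of potassium: sweet potato $0.0009, carrots $0.0013, kidney beans $0.0015, spinach $0.0019, pasta $0.0055.
With no serving limits, use only sweet potato: 1796 mg / 377 mg = 4.764 servings × $0.35 = $1.67.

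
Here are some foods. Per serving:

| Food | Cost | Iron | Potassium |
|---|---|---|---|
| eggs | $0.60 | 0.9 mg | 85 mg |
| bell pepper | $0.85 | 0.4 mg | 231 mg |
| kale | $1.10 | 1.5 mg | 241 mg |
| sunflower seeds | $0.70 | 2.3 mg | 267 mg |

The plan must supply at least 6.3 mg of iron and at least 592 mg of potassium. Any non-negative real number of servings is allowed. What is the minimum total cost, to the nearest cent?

For a min-cost LP with two ≥-constraints, a basic feasible solution has at most two positive variables.
eggs only: max(6.3/0.9, 592/85) = 7 servings → $4.20.
bell pepper only: max(6.3/0.4, 592/231) = 15.75 servings → $13.39.
kale only: max(6.3/1.5, 592/241) = 4.2 servings → $4.62.
sunflower seeds only: max(6.3/2.3, 592/267) = 2.739 servings → $1.92.
eggs + bell pepper with both targets exact would need a negative amount; discard.
eggs + kale: the both-tight solution has a negative serving — not a feasible corner.
eggs + sunflower seeds: the both-tight solution has a negative serving — not a feasible corner.
bell pepper + kale: intersection lies outside the first quadrant.
bell pepper + sunflower seeds: intersection lies outside the first quadrant.
kale + sunflower seeds: intersection lies outside the first quadrant.
Cheapest feasible corner: $1.92.

$1.92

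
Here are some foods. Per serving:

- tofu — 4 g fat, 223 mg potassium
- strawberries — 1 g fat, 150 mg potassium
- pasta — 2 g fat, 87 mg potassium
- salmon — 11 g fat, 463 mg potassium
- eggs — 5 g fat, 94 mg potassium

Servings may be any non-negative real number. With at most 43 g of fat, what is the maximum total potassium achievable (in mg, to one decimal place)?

6450.0 mg

Potassium per g fat: strawberries 150, tofu 55.75, pasta 43.5, salmon 42.09, eggs 18.8.
With no serving limits, spend the whole fat allowance on strawberries: 43 g / 1 g × 150 mg = 6450.0 mg.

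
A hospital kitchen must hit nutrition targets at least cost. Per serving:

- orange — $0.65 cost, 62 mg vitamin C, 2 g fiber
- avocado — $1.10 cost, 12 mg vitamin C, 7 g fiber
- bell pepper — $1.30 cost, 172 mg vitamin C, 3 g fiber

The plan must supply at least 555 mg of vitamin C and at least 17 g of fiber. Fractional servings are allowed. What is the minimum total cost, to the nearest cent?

orange only: max(555/62, 17/2) = 8.952 servings → $5.82.
avocado only: max(555/12, 17/7) = 46.25 servings → $50.88.
bell pepper only: max(555/172, 17/3) = 5.667 servings → $7.37.
orange + avocado: the both-tight solution has a negative serving — not a feasible corner.
orange + bell pepper with both tight: 7.968 servings and 0.3544 servings → $5.64.
avocado + bell pepper with both tight: 1.078 servings and 3.152 servings → $5.28.
The minimum over all feasible corners is $5.28.

$5.28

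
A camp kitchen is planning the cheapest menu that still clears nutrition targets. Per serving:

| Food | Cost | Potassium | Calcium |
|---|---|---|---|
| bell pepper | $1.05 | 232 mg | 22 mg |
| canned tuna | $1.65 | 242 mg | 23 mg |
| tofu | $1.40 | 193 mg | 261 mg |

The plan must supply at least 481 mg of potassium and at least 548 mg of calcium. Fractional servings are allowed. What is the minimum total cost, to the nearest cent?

$3.27

With two linear requirements the optimum uses one or two foods; enumerate the corners.
bell pepper only: max(481/232, 548/22) = 24.91 servings → $26.15.
canned tuna only: max(481/242, 548/23) = 23.83 servings → $39.31.
tofu only: max(481/193, 548/261) = 2.492 servings → $3.49.
bell pepper + canned tuna: the both-tight solution has a negative serving — not a feasible corner.
bell pepper + tofu with both tight: 0.3512 servings and 2.07 servings → $3.27.
canned tuna + tofu with both tight: 0.3368 servings and 2.07 servings → $3.45.
Cheapest feasible corner: $3.27.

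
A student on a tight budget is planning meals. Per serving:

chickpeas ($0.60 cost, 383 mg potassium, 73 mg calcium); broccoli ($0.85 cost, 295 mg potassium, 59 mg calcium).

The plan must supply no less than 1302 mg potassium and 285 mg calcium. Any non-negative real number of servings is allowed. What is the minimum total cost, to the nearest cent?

Compare the cost at each extreme point of the feasible region.
chickpeas only: max(1302/383, 285/73) = 3.904 servings → $2.34.
broccoli only: max(1302/295, 285/59) = 4.831 servings → $4.11.
chickpeas + broccoli: the both-tight solution has a negative serving — not a feasible corner.
Cheapest feasible corner: $2.34.

$2.34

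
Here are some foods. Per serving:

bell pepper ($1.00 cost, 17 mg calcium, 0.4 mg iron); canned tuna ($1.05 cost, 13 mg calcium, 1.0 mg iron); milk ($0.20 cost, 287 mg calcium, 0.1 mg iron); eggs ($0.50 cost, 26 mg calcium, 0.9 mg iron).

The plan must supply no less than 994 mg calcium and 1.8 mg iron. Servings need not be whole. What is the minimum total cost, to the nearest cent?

$1.48

With two linear requirements the optimum uses one or two foods; enumerate the corners.
bell pepper only: max(994/17, 1.8/0.4) = 58.47 servings → $58.47.
canned tuna only: max(994/13, 1.8/1.0) = 76.46 servings → $80.28.
milk only: max(994/287, 1.8/0.1) = 18 servings → $3.60.
eggs only: max(994/26, 1.8/0.9) = 38.23 servings → $19.12.
bell pepper + canned tuna: the both-tight solution has a negative serving — not a feasible corner.
bell pepper + milk with both tight: 3.689 servings and 3.245 servings → $4.34.
bell pepper + eggs with both targets exact would need a negative amount; discard.
canned tuna + milk with both tight: 1.46 servings and 3.397 servings → $2.21.
canned tuna + eggs with both targets exact would need a negative amount; discard.
milk + eggs with both tight: 3.316 servings and 1.632 servings → $1.48.
The minimum over all feasible corners is $1.48.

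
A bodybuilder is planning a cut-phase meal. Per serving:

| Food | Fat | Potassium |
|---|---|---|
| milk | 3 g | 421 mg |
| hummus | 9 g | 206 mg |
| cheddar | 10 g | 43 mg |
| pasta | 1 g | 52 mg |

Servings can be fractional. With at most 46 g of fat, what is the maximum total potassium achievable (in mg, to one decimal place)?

Potassium per g fat: milk 140.3, pasta 52, hummus 22.89, cheddar 4.3.
With no serving limits, spend the whole fat allowance on milk: 46 g / 3 g × 421 mg = 6455.3 mg.

6455.3 mg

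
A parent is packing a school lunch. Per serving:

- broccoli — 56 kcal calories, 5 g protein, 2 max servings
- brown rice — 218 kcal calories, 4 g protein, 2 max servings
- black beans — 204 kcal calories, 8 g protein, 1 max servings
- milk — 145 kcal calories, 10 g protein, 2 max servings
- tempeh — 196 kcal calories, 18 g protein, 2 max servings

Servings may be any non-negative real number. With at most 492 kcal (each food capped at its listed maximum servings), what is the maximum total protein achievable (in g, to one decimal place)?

Protein per kcal: tempeh 0.09184, broccoli 0.08929, milk 0.06897, black beans 0.03922, brown rice 0.01835.
Take 2 servings of tempeh: uses 392 kcal, +36.0 g protein (running total 36.0 g).
Take 1.786 servings of broccoli: uses 100 kcal, +8.9 g protein (running total 44.9 g).
Greedy by best ratio exhausts the calories allowance optimally: 44.9 g.

44.9 g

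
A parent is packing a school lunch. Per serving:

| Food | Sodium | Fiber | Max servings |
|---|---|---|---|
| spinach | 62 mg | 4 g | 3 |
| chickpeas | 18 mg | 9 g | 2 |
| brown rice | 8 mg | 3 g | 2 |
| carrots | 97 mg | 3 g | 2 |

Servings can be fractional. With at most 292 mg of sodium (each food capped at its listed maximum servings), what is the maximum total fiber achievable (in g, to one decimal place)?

37.7 g

Fiber per mg sodium: chickpeas 0.5, brown rice 0.375, spinach 0.06452, carrots 0.03093.
Take 2 servings of chickpeas: uses 36 mg sodium, +18.0 g fiber (running total 18.0 g).
Take 2 servings of brown rice: uses 16 mg sodium, +6.0 g fiber (running total 24.0 g).
Take 3 servings of spinach: uses 186 mg sodium, +12.0 g fiber (running total 36.0 g).
Take 0.5567 servings of carrots: uses 54 mg sodium, +1.7 g fiber (running total 37.7 g).
Filling greedily by fiber-per-mg sodium is optimal for one linear limit, giving 37.7 g.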